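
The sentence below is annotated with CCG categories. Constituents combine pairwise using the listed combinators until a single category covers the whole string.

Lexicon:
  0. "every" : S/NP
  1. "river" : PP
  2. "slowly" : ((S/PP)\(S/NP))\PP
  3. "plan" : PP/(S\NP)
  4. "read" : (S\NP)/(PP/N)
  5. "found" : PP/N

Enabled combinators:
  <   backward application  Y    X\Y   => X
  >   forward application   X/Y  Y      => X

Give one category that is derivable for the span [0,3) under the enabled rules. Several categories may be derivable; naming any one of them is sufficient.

[0,6] S   >
  [0,3] S/PP   <
    [0,1] "every" : S/NP
    [1,3] (S/PP)\(S/NP)   <
      [1,2] "river" : PP
      [2,3] "slowly" : ((S/PP)\(S/NP))\PP
  [3,6] PP   >
    [3,4] "plan" : PP/(S\NP)
    [4,6] S\NP   >
      [4,5] "read" : (S\NP)/(PP/N)
      [5,6] "found" : PP/N

S/PP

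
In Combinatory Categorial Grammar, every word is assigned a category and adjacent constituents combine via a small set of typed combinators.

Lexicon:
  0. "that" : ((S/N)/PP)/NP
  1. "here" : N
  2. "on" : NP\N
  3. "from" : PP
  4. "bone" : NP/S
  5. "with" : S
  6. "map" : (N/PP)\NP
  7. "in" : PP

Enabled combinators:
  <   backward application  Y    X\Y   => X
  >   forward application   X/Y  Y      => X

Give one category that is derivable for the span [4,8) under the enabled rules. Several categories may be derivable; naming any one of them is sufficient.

[0,8] S   >
  [0,4] S/N   >
    [0,3] (S/N)/PP   >
      [0,1] "that" : ((S/N)/PP)/NP
      [1,3] NP   <
        [1,2] "here" : N
        [2,3] "on" : NP\N
    [3,4] "from" : PP
  [4,8] N   >
    [4,7] N/PP   <
      [4,6] NP   >
        [4,5] "bone" : NP/S
        [5,6] "with" : S
      [6,7] "map" : (N/PP)\NP
    [7,8] "in" : PP

N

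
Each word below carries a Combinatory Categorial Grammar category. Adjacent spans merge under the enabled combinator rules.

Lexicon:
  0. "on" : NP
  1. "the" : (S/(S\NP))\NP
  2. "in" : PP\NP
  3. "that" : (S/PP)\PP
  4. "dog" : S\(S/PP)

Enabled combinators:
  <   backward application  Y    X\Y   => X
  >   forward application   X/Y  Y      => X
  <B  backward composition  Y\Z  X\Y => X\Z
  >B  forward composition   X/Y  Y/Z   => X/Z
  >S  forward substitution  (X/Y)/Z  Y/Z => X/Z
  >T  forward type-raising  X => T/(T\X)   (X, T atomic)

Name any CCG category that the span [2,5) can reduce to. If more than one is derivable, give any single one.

[0,5] S   >
  [0,2] S/(S\NP)   <
    [0,1] "on" : NP
    [1,2] "the" : (S/(S\NP))\NP
  [2,5] S\NP   <B
    [2,3] "in" : PP\NP
    [3,5] S\PP   <B
      [3,4] "that" : (S/PP)\PP
      [4,5] "dog" : S\(S/PP)

S\NP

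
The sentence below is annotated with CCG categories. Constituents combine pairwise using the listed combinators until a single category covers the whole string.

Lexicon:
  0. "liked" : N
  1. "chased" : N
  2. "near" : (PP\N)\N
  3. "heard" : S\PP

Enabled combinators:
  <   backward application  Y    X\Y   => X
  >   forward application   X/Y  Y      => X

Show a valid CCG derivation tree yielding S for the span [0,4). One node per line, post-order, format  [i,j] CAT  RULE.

[0,1] N  lex  "liked"
[1,2] N  lex  "chased"
[2,3] (PP\N)\N  lex  "near"
[1,3] PP\N  <  k=2
[0,3] PP  <  k=1
[3,4] S\PP  lex  "heard"
[0,4] S  <  k=3

[0,4] S   <
  [0,3] PP   <
    [0,1] "liked" : N
    [1,3] PP\N   <
      [1,2] "chased" : N
      [2,3] "near" : (PP\N)\N
  [3,4] "heard" : S\PP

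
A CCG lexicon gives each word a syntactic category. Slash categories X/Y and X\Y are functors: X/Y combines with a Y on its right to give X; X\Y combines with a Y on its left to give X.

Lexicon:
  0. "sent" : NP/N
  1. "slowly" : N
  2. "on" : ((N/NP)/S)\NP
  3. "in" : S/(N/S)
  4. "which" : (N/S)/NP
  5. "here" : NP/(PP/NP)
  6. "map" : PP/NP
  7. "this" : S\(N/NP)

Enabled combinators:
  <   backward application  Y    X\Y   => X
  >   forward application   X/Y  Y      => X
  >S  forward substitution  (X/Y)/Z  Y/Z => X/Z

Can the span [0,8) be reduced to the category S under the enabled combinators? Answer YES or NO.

[0,8] S   <
  [0,7] N/NP   >
    [0,3] (N/NP)/S   <
      [0,2] NP   >
        [0,1] "sent" : NP/N
        [1,2] "slowly" : N
      [2,3] "on" : ((N/NP)/S)\NP
    [3,7] S   >
      [3,4] "in" : S/(N/S)
      [4,7] N/S   >
        [4,5] "which" : (N/S)/NP
        [5,7] NP   >
          [5,6] "here" : NP/(PP/NP)
          [6,7] "map" : PP/NP
  [7,8] "this" : S\(N/NP)

YES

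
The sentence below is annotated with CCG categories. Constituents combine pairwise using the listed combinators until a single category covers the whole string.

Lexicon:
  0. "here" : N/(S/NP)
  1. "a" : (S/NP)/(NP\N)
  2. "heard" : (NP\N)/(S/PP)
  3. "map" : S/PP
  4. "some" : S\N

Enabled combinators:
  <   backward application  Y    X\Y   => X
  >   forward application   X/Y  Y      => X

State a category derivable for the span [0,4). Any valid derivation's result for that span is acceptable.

N

[0,5] S   <
  [0,4] N   >
    [0,1] "here" : N/(S/NP)
    [1,4] S/NP   >
      [1,2] "a" : (S/NP)/(NP\N)
      [2,4] NP\N   >
        [2,3] "heard" : (NP\N)/(S/PP)
        [3,4] "map" : S/PP
  [4,5] "some" : S\N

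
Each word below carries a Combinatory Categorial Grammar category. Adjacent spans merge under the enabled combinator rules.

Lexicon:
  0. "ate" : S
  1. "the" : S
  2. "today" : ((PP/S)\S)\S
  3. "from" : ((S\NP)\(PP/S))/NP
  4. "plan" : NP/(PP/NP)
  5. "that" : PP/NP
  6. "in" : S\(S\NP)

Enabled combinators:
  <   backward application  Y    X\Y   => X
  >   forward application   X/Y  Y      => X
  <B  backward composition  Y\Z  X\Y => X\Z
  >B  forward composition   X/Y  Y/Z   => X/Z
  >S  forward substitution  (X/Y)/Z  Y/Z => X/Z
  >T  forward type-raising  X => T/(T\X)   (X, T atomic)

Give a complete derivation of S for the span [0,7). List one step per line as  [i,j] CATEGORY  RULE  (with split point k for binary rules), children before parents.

[0,7] S   <
  [0,6] S\NP   <
    [0,3] PP/S   <
      [0,1] "ate" : S
      [1,3] (PP/S)\S   <
        [1,2] "the" : S
        [2,3] "today" : ((PP/S)\S)\S
    [3,6] (S\NP)\(PP/S)   >
      [3,4] "from" : ((S\NP)\(PP/S))/NP
      [4,6] NP   >
        [4,5] "plan" : NP/(PP/NP)
        [5,6] "that" : PP/NP
  [6,7] "in" : S\(S\NP)

[0,1] S  lex  "ate"
[1,2] S  lex  "the"
[2,3] ((PP/S)\S)\S  lex  "today"
[1,3] (PP/S)\S  <  k=2
[0,3] PP/S  <  k=1
[3,4] ((S\NP)\(PP/S))/NP  lex  "from"
[4,5] NP/(PP/NP)  lex  "plan"
[5,6] PP/NP  lex  "that"
[4,6] NP  >  k=5
[3,6] (S\NP)\(PP/S)  >  k=4
[0,6] S\NP  <  k=3
[6,7] S\(S\NP)  lex  "in"
[0,7] S  <  k=6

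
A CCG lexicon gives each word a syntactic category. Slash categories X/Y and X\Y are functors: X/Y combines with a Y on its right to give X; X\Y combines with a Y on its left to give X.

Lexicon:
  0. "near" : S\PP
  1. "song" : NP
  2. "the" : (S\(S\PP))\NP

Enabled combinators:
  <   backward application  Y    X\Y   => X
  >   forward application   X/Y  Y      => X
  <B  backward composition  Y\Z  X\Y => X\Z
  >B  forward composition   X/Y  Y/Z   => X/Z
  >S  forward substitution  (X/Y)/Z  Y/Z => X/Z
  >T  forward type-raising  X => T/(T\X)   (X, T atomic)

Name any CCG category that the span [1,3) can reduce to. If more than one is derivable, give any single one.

[0,3] S   <
  [0,1] "near" : S\PP
  [1,3] S\(S\PP)   <
    [1,2] "song" : NP
    [2,3] "the" : (S\(S\PP))\NP

S\(S\PP)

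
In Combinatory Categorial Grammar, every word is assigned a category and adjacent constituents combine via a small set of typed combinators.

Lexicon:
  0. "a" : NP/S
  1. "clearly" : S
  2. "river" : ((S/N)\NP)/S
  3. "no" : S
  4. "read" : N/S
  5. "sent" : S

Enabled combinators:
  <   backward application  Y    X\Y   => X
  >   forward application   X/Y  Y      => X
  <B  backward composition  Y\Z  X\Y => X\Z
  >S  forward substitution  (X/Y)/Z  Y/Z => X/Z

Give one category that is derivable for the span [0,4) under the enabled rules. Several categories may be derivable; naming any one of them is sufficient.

[0,6] S   >
  [0,4] S/N   <
    [0,2] NP   >
      [0,1] "a" : NP/S
      [1,2] "clearly" : S
    [2,4] (S/N)\NP   >
      [2,3] "river" : ((S/N)\NP)/S
      [3,4] "no" : S
  [4,6] N   >
    [4,5] "read" : N/S
    [5,6] "sent" : S

S/N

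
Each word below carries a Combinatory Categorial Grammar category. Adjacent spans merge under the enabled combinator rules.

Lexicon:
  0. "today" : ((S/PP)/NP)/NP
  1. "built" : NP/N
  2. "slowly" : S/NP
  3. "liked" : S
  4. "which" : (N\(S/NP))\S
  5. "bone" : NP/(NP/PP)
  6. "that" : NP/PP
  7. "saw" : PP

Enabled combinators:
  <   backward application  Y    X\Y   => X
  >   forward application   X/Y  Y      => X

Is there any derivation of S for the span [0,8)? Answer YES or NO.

[0,8] S   >
  [0,7] S/PP   >
    [0,5] (S/PP)/NP   >
      [0,1] "today" : ((S/PP)/NP)/NP
      [1,5] NP   >
        [1,2] "built" : NP/N
        [2,5] N   <
          [2,3] "slowly" : S/NP
          [3,5] N\(S/NP)   <
            [3,4] "liked" : S
            [4,5] "which" : (N\(S/NP))\S
    [5,7] NP   >
      [5,6] "bone" : NP/(NP/PP)
      [6,7] "that" : NP/PP
  [7,8] "saw" : PP

YES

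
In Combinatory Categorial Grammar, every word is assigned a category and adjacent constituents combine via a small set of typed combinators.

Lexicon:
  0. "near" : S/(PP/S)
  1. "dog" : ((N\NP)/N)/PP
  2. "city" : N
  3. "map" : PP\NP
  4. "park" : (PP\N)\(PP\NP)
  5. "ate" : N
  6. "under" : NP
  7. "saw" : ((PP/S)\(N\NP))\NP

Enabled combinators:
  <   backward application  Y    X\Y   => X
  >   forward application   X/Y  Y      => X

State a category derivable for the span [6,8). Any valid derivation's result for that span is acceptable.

[0,8] S   >
  [0,1] "near" : S/(PP/S)
  [1,8] PP/S   <
    [1,6] N\NP   >
      [1,5] (N\NP)/N   >
        [1,2] "dog" : ((N\NP)/N)/PP
        [2,5] PP   <
          [2,3] "city" : N
          [3,5] PP\N   <
            [3,4] "map" : PP\NP
            [4,5] "park" : (PP\N)\(PP\NP)
      [5,6] "ate" : N
    [6,8] (PP/S)\(N\NP)   <
      [6,7] "under" : NP
      [7,8] "saw" : ((PP/S)\(N\NP))\NP

(PP/S)\(N\NP)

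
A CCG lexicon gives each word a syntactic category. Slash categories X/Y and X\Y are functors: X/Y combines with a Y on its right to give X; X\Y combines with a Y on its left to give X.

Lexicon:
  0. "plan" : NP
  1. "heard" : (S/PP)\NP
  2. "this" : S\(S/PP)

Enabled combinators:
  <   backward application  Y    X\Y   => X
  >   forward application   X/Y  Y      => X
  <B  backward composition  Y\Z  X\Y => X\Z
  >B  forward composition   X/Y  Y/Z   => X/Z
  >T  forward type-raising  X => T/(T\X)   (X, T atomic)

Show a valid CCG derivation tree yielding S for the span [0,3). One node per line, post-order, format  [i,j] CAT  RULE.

[0,1] NP  lex  "plan"
[1,2] (S/PP)\NP  lex  "heard"
[2,3] S\(S/PP)  lex  "this"
[1,3] S\NP  <B  k=2
[0,3] S  <  k=1

[0,3] S   <
  [0,1] "plan" : NP
  [1,3] S\NP   <B
    [1,2] "heard" : (S/PP)\NP
    [2,3] "this" : S\(S/PP)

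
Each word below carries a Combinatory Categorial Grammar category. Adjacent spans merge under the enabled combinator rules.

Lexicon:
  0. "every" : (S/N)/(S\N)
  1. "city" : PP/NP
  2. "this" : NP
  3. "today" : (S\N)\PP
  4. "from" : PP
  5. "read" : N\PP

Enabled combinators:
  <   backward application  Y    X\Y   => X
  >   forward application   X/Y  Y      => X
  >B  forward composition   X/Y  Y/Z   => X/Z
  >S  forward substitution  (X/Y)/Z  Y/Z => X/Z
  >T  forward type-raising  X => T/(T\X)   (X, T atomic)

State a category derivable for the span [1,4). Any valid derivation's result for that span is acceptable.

[0,6] S   >
  [0,4] S/N   >
    [0,1] "every" : (S/N)/(S\N)
    [1,4] S\N   <
      [1,3] PP   >
        [1,2] "city" : PP/NP
        [2,3] "this" : NP
      [3,4] "today" : (S\N)\PP
  [4,6] N   <
    [4,5] "from" : PP
    [5,6] "read" : N\PP

S\N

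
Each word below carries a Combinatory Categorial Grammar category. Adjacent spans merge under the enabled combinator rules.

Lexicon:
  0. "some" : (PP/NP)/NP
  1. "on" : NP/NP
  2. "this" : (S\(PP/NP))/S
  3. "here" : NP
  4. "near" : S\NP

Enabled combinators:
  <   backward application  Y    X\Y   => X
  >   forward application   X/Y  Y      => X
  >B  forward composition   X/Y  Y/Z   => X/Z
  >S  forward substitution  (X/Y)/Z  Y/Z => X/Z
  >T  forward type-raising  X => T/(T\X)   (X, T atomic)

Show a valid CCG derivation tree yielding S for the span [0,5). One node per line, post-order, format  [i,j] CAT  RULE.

[0,5] S   <
  [0,2] PP/NP   >S
    [0,1] "some" : (PP/NP)/NP
    [1,2] "on" : NP/NP
  [2,5] S\(PP/NP)   >
    [2,3] "this" : (S\(PP/NP))/S
    [3,5] S   >
      [3,4] S/(S\NP)   >T
        [3,4] "here" : NP
      [4,5] "near" : S\NP

[0,1] (PP/NP)/NP  lex  "some"
[1,2] NP/NP  lex  "on"
[0,2] PP/NP  >S  k=1
[2,3] (S\(PP/NP))/S  lex  "this"
[3,4] NP  lex  "here"
[3,4] S/(S\NP)  >T
[4,5] S\NP  lex  "near"
[3,5] S  >  k=4
[2,5] S\(PP/NP)  >  k=3
[0,5] S  <  k=2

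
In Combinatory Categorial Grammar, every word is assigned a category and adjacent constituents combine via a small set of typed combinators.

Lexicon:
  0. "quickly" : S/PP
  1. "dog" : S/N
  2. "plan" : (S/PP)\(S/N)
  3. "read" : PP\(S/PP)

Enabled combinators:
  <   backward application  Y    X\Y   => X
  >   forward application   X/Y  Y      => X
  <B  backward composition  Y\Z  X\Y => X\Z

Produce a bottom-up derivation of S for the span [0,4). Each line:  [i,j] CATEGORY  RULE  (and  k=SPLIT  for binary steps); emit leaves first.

[0,4] S   >
  [0,1] "quickly" : S/PP
  [1,4] PP   <
    [1,3] S/PP   <
      [1,2] "dog" : S/N
      [2,3] "plan" : (S/PP)\(S/N)
    [3,4] "read" : PP\(S/PP)

[0,1] S/PP  lex  "quickly"
[1,2] S/N  lex  "dog"
[2,3] (S/PP)\(S/N)  lex  "plan"
[1,3] S/PP  <  k=2
[3,4] PP\(S/PP)  lex  "read"
[1,4] PP  <  k=3
[0,4] S  >  k=1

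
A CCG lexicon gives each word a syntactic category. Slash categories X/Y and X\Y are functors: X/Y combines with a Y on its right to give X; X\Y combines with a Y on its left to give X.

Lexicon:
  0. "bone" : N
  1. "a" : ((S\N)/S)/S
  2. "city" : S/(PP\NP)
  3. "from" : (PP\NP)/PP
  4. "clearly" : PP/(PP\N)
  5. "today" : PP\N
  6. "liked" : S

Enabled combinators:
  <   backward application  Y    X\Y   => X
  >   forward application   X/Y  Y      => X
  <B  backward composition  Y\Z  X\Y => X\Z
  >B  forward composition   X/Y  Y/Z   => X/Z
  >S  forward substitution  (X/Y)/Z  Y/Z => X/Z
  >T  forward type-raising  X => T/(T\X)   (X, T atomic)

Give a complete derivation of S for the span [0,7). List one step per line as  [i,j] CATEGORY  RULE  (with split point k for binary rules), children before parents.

[0,1] N  lex  "bone"
[1,2] ((S\N)/S)/S  lex  "a"
[2,3] S/(PP\NP)  lex  "city"
[3,4] (PP\NP)/PP  lex  "from"
[2,4] S/PP  >B  k=3
[4,5] PP/(PP\N)  lex  "clearly"
[5,6] PP\N  lex  "today"
[4,6] PP  >  k=5
[2,6] S  >  k=4
[1,6] (S\N)/S  >  k=2
[6,7] S  lex  "liked"
[1,7] S\N  >  k=6
[0,7] S  <  k=1

[0,7] S   <
  [0,1] "bone" : N
  [1,7] S\N   >
    [1,6] (S\N)/S   >
      [1,2] "a" : ((S\N)/S)/S
      [2,6] S   >
        [2,4] S/PP   >B
          [2,3] "city" : S/(PP\NP)
          [3,4] "from" : (PP\NP)/PP
        [4,6] PP   >
          [4,5] "clearly" : PP/(PP\N)
          [5,6] "today" : PP\N
    [6,7] "liked" : S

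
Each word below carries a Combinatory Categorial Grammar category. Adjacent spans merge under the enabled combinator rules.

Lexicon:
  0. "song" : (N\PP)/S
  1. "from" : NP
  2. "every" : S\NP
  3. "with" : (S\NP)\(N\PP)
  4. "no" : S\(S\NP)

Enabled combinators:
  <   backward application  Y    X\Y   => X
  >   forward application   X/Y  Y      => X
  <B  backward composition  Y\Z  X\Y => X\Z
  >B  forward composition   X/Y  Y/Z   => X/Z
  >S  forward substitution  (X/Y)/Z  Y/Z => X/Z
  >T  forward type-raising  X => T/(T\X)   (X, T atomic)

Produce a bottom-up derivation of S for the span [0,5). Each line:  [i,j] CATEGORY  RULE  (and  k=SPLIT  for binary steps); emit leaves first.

[0,1] (N\PP)/S  lex  "song"
[1,2] NP  lex  "from"
[1,2] S/(S\NP)  >T
[2,3] S\NP  lex  "every"
[1,3] S  >  k=2
[0,3] N\PP  >  k=1
[3,4] (S\NP)\(N\PP)  lex  "with"
[0,4] S\NP  <  k=3
[4,5] S\(S\NP)  lex  "no"
[0,5] S  <  k=4

[0,5] S   <
  [0,4] S\NP   <
    [0,3] N\PP   >
      [0,1] "song" : (N\PP)/S
      [1,3] S   >
        [1,2] S/(S\NP)   >T
          [1,2] "from" : NP
        [2,3] "every" : S\NP
    [3,4] "with" : (S\NP)\(N\PP)
  [4,5] "no" : S\(S\NP)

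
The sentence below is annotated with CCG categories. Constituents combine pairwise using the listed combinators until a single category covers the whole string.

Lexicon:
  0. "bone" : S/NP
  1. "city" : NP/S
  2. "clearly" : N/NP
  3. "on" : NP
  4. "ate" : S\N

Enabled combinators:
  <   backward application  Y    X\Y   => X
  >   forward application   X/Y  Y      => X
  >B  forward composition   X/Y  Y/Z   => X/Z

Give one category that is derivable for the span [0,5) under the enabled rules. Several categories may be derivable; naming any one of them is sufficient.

[0,5] S   >
  [0,1] "bone" : S/NP
  [1,5] NP   >
    [1,2] "city" : NP/S
    [2,5] S   <
      [2,4] N   >
        [2,3] "clearly" : N/NP
        [3,4] "on" : NP
      [4,5] "ate" : S\N

S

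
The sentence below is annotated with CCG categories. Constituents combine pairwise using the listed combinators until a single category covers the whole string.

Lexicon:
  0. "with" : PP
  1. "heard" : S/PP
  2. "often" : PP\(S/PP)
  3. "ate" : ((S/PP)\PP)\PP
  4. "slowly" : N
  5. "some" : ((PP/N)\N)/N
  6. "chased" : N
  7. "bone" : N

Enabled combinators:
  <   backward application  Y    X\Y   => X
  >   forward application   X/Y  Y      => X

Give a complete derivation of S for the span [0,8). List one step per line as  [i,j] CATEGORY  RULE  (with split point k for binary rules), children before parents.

[0,1] PP  lex  "with"
[1,2] S/PP  lex  "heard"
[2,3] PP\(S/PP)  lex  "often"
[1,3] PP  <  k=2
[3,4] ((S/PP)\PP)\PP  lex  "ate"
[1,4] (S/PP)\PP  <  k=3
[0,4] S/PP  <  k=1
[4,5] N  lex  "slowly"
[5,6] ((PP/N)\N)/N  lex  "some"
[6,7] N  lex  "chased"
[5,7] (PP/N)\N  >  k=6
[4,7] PP/N  <  k=5
[7,8] N  lex  "bone"
[4,8] PP  >  k=7
[0,8] S  >  k=4

[0,8] S   >
  [0,4] S/PP   <
    [0,1] "with" : PP
    [1,4] (S/PP)\PP   <
      [1,3] PP   <
        [1,2] "heard" : S/PP
        [2,3] "often" : PP\(S/PP)
      [3,4] "ate" : ((S/PP)\PP)\PP
  [4,8] PP   >
    [4,7] PP/N   <
      [4,5] "slowly" : N
      [5,7] (PP/N)\N   >
        [5,6] "some" : ((PP/N)\N)/N
        [6,7] "chased" : N
    [7,8] "bone" : N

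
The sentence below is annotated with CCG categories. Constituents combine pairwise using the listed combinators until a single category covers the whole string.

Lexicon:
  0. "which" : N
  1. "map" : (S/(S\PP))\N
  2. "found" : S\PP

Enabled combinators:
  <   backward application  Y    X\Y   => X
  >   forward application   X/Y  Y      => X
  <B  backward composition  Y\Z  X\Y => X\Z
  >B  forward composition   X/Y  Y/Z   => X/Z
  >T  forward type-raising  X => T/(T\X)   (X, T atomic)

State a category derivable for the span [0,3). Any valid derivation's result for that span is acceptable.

S

[0,3] S   >
  [0,2] S/(S\PP)   <
    [0,1] "which" : N
    [1,2] "map" : (S/(S\PP))\N
  [2,3] "found" : S\PP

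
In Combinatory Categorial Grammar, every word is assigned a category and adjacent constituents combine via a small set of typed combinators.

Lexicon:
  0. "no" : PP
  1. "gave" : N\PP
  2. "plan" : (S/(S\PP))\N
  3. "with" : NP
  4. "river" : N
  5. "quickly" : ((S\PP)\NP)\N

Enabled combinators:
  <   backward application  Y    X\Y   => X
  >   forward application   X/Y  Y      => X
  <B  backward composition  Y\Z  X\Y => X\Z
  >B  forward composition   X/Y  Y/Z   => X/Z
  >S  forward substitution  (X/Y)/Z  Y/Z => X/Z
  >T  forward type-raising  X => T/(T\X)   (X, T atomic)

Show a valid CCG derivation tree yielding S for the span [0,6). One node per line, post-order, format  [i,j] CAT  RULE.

[0,6] S   >
  [0,3] S/(S\PP)   <
    [0,2] N   >
      [0,1] N/(N\PP)   >T
        [0,1] "no" : PP
      [1,2] "gave" : N\PP
    [2,3] "plan" : (S/(S\PP))\N
  [3,6] S\PP   <
    [3,4] "with" : NP
    [4,6] (S\PP)\NP   <
      [4,5] "river" : N
      [5,6] "quickly" : ((S\PP)\NP)\N

[0,1] PP  lex  "no"
[0,1] N/(N\PP)  >T
[1,2] N\PP  lex  "gave"
[0,2] N  >  k=1
[2,3] (S/(S\PP))\N  lex  "plan"
[0,3] S/(S\PP)  <  k=2
[3,4] NP  lex  "with"
[4,5] N  lex  "river"
[5,6] ((S\PP)\NP)\N  lex  "quickly"
[4,6] (S\PP)\NP  <  k=5
[3,6] S\PP  <  k=4
[0,6] S  >  k=3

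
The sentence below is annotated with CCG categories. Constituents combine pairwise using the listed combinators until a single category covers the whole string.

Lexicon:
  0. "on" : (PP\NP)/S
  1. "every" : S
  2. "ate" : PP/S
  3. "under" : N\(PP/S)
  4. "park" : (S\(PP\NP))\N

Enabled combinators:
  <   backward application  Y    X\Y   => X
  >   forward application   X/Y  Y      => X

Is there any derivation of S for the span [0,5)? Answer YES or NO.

YES

[0,5] S   <
  [0,2] PP\NP   >
    [0,1] "on" : (PP\NP)/S
    [1,2] "every" : S
  [2,5] S\(PP\NP)   <
    [2,4] N   <
      [2,3] "ate" : PP/S
      [3,4] "under" : N\(PP/S)
    [4,5] "park" : (S\(PP\NP))\N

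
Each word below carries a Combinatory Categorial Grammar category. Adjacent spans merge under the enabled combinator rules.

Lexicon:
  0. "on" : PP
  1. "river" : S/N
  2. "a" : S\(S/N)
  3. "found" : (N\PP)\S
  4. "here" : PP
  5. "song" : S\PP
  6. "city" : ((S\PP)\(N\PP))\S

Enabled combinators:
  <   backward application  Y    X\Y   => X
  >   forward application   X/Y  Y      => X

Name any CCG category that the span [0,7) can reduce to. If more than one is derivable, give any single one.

S

[0,7] S   <
  [0,1] "on" : PP
  [1,7] S\PP   <
    [1,4] N\PP   <
      [1,3] S   <
        [1,2] "river" : S/N
        [2,3] "a" : S\(S/N)
      [3,4] "found" : (N\PP)\S
    [4,7] (S\PP)\(N\PP)   <
      [4,6] S   <
        [4,5] "here" : PP
        [5,6] "song" : S\PP
      [6,7] "city" : ((S\PP)\(N\PP))\S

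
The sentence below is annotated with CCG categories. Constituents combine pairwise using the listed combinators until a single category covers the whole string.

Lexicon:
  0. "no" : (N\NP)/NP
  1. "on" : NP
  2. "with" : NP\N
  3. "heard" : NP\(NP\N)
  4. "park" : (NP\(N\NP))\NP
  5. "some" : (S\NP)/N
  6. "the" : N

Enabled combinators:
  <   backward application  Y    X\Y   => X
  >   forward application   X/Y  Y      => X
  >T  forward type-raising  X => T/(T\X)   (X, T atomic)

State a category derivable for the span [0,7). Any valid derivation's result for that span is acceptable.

[0,7] S   <
  [0,5] NP   <
    [0,2] N\NP   >
      [0,1] "no" : (N\NP)/NP
      [1,2] "on" : NP
    [2,5] NP\(N\NP)   <
      [2,4] NP   <
        [2,3] "with" : NP\N
        [3,4] "heard" : NP\(NP\N)
      [4,5] "park" : (NP\(N\NP))\NP
  [5,7] S\NP   >
    [5,6] "some" : (S\NP)/N
    [6,7] "the" : N

S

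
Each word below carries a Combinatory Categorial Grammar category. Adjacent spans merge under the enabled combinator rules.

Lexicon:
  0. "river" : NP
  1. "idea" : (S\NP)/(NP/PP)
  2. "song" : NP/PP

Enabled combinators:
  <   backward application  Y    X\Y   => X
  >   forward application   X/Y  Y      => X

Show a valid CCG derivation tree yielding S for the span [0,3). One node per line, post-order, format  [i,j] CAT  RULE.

[0,3] S   <
  [0,1] "river" : NP
  [1,3] S\NP   >
    [1,2] "idea" : (S\NP)/(NP/PP)
    [2,3] "song" : NP/PP

[0,1] NP  lex  "river"
[1,2] (S\NP)/(NP/PP)  lex  "idea"
[2,3] NP/PP  lex  "song"
[1,3] S\NP  >  k=2
[0,3] S  <  k=1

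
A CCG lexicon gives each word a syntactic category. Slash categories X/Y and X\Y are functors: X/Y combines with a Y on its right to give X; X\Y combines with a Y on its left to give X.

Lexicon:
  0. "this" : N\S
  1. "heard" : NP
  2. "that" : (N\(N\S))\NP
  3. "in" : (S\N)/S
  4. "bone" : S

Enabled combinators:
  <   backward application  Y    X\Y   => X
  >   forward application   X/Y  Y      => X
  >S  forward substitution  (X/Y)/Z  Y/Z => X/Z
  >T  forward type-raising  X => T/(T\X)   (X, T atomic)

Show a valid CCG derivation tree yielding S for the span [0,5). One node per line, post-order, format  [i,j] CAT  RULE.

[0,1] N\S  lex  "this"
[1,2] NP  lex  "heard"
[2,3] (N\(N\S))\NP  lex  "that"
[1,3] N\(N\S)  <  k=2
[0,3] N  <  k=1
[3,4] (S\N)/S  lex  "in"
[4,5] S  lex  "bone"
[3,5] S\N  >  k=4
[0,5] S  <  k=3

[0,5] S   <
  [0,3] N   <
    [0,1] "this" : N\S
    [1,3] N\(N\S)   <
      [1,2] "heard" : NP
      [2,3] "that" : (N\(N\S))\NP
  [3,5] S\N   >
    [3,4] "in" : (S\N)/S
    [4,5] "bone" : S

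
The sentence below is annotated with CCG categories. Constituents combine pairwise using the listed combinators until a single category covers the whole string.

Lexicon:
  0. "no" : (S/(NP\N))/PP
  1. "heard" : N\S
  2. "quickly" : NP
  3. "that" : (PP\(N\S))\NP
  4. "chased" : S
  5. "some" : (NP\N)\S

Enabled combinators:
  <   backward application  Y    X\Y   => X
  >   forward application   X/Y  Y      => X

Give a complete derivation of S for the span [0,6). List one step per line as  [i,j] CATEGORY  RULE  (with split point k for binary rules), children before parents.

[0,1] (S/(NP\N))/PP  lex  "no"
[1,2] N\S  lex  "heard"
[2,3] NP  lex  "quickly"
[3,4] (PP\(N\S))\NP  lex  "that"
[2,4] PP\(N\S)  <  k=3
[1,4] PP  <  k=2
[0,4] S/(NP\N)  >  k=1
[4,5] S  lex  "chased"
[5,6] (NP\N)\S  lex  "some"
[4,6] NP\N  <  k=5
[0,6] S  >  k=4

[0,6] S   >
  [0,4] S/(NP\N)   >
    [0,1] "no" : (S/(NP\N))/PP
    [1,4] PP   <
      [1,2] "heard" : N\S
      [2,4] PP\(N\S)   <
        [2,3] "quickly" : NP
        [3,4] "that" : (PP\(N\S))\NP
  [4,6] NP\N   <
    [4,5] "chased" : S
    [5,6] "some" : (NP\N)\S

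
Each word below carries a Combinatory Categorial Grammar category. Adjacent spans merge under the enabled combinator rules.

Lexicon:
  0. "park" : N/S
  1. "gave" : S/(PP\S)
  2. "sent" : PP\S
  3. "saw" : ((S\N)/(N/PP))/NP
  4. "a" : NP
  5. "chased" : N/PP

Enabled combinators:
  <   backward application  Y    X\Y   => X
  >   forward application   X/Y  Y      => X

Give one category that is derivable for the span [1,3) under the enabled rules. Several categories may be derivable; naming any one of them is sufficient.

S

[0,6] S   <
  [0,3] N   >
    [0,1] "park" : N/S
    [1,3] S   >
      [1,2] "gave" : S/(PP\S)
      [2,3] "sent" : PP\S
  [3,6] S\N   >
    [3,5] (S\N)/(N/PP)   >
      [3,4] "saw" : ((S\N)/(N/PP))/NP
      [4,5] "a" : NP
    [5,6] "chased" : N/PP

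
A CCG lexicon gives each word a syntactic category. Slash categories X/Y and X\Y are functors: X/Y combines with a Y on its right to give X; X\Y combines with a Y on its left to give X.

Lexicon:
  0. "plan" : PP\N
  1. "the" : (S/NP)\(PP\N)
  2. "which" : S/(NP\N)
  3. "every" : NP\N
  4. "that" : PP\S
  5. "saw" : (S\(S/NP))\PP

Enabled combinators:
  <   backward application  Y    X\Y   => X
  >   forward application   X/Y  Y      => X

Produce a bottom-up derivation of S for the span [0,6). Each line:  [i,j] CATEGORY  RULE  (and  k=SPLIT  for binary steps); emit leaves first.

[0,6] S   <
  [0,2] S/NP   <
    [0,1] "plan" : PP\N
    [1,2] "the" : (S/NP)\(PP\N)
  [2,6] S\(S/NP)   <
    [2,5] PP   <
      [2,4] S   >
        [2,3] "which" : S/(NP\N)
        [3,4] "every" : NP\N
      [4,5] "that" : PP\S
    [5,6] "saw" : (S\(S/NP))\PP

[0,1] PP\N  lex  "plan"
[1,2] (S/NP)\(PP\N)  lex  "the"
[0,2] S/NP  <  k=1
[2,3] S/(NP\N)  lex  "which"
[3,4] NP\N  lex  "every"
[2,4] S  >  k=3
[4,5] PP\S  lex  "that"
[2,5] PP  <  k=4
[5,6] (S\(S/NP))\PP  lex  "saw"
[2,6] S\(S/NP)  <  k=5
[0,6] S  <  k=2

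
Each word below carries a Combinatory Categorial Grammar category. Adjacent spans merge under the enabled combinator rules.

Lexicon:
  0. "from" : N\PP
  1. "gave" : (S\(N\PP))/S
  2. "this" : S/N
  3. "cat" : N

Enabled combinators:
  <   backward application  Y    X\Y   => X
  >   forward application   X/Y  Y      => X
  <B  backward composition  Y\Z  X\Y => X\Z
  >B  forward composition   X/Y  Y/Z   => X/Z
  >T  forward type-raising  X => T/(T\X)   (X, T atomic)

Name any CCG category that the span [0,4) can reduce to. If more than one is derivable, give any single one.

[0,4] S   <
  [0,1] "from" : N\PP
  [1,4] S\(N\PP)   >
    [1,2] "gave" : (S\(N\PP))/S
    [2,4] S   >
      [2,3] "this" : S/N
      [3,4] "cat" : N

S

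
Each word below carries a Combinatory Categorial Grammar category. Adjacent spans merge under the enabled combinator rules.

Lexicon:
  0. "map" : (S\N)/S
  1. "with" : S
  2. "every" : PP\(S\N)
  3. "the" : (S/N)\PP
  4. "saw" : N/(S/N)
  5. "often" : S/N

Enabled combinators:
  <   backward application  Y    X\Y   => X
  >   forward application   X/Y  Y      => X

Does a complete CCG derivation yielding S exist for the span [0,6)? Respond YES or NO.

[0,6] S   >
  [0,4] S/N   <
    [0,3] PP   <
      [0,2] S\N   >
        [0,1] "map" : (S\N)/S
        [1,2] "with" : S
      [2,3] "every" : PP\(S\N)
    [3,4] "the" : (S/N)\PP
  [4,6] N   >
    [4,5] "saw" : N/(S/N)
    [5,6] "often" : S/N

YES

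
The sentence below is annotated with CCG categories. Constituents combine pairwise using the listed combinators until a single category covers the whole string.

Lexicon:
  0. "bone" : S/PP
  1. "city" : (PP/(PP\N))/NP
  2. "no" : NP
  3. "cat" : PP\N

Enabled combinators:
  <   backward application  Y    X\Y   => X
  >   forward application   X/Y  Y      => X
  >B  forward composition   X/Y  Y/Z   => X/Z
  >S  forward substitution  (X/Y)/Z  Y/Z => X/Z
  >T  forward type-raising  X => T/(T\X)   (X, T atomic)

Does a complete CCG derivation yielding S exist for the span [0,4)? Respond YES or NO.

[0,4] S   >
  [0,1] "bone" : S/PP
  [1,4] PP   >
    [1,3] PP/(PP\N)   >
      [1,2] "city" : (PP/(PP\N))/NP
      [2,3] "no" : NP
    [3,4] "cat" : PP\N

YES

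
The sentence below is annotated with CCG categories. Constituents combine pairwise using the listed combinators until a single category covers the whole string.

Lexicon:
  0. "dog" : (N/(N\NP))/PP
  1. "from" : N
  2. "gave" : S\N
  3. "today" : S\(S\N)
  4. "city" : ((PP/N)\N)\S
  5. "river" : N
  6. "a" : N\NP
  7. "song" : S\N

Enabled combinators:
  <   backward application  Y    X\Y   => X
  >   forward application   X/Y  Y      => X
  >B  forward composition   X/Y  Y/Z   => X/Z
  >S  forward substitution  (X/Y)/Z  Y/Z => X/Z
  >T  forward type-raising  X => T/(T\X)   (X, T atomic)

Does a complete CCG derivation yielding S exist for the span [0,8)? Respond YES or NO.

YES

[0,8] S   <
  [0,7] N   >
    [0,6] N/(N\NP)   >
      [0,1] "dog" : (N/(N\NP))/PP
      [1,6] PP   >
        [1,5] PP/N   <
          [1,2] "from" : N
          [2,5] (PP/N)\N   <
            [2,4] S   <
              [2,3] "gave" : S\N
              [3,4] "today" : S\(S\N)
            [4,5] "city" : ((PP/N)\N)\S
        [5,6] "river" : N
    [6,7] "a" : N\NP
  [7,8] "song" : S\N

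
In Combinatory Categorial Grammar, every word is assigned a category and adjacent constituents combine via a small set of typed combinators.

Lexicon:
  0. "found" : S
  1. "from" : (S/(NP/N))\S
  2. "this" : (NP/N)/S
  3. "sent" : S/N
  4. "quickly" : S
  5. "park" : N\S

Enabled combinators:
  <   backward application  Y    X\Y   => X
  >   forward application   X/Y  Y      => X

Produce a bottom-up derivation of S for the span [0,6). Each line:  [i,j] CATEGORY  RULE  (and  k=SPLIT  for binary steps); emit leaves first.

[0,1] S  lex  "found"
[1,2] (S/(NP/N))\S  lex  "from"
[0,2] S/(NP/N)  <  k=1
[2,3] (NP/N)/S  lex  "this"
[3,4] S/N  lex  "sent"
[4,5] S  lex  "quickly"
[5,6] N\S  lex  "park"
[4,6] N  <  k=5
[3,6] S  >  k=4
[2,6] NP/N  >  k=3
[0,6] S  >  k=2

[0,6] S   >
  [0,2] S/(NP/N)   <
    [0,1] "found" : S
    [1,2] "from" : (S/(NP/N))\S
  [2,6] NP/N   >
    [2,3] "this" : (NP/N)/S
    [3,6] S   >
      [3,4] "sent" : S/N
      [4,6] N   <
        [4,5] "quickly" : S
        [5,6] "park" : N\S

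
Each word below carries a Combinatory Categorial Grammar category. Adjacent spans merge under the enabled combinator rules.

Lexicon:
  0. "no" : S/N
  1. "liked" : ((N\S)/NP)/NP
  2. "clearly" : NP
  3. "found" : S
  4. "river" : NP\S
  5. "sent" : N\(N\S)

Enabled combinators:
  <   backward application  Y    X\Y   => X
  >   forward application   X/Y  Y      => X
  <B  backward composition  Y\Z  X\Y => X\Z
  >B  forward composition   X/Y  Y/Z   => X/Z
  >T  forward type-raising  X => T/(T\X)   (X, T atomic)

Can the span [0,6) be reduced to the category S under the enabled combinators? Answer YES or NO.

YES

[0,6] S   >
  [0,1] "no" : S/N
  [1,6] N   <
    [1,5] N\S   >
      [1,3] (N\S)/NP   >
        [1,2] "liked" : ((N\S)/NP)/NP
        [2,3] "clearly" : NP
      [3,5] NP   >
        [3,4] NP/(NP\S)   >T
          [3,4] "found" : S
        [4,5] "river" : NP\S
    [5,6] "sent" : N\(N\S)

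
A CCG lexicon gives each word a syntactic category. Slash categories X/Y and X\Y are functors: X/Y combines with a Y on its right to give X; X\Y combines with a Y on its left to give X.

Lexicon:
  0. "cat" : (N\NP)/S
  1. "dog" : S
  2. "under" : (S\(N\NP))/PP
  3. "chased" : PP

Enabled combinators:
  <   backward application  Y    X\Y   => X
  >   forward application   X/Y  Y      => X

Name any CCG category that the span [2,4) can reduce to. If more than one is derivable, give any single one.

[0,4] S   <
  [0,2] N\NP   >
    [0,1] "cat" : (N\NP)/S
    [1,2] "dog" : S
  [2,4] S\(N\NP)   >
    [2,3] "under" : (S\(N\NP))/PP
    [3,4] "chased" : PP

S\(N\NP)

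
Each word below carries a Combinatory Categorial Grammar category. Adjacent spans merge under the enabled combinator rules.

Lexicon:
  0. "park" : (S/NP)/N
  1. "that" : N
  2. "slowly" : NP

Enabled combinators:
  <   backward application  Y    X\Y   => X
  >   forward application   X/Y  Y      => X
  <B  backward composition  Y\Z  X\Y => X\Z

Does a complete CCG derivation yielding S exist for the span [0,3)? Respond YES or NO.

[0,3] S   >
  [0,2] S/NP   >
    [0,1] "park" : (S/NP)/N
    [1,2] "that" : N
  [2,3] "slowly" : NP

YES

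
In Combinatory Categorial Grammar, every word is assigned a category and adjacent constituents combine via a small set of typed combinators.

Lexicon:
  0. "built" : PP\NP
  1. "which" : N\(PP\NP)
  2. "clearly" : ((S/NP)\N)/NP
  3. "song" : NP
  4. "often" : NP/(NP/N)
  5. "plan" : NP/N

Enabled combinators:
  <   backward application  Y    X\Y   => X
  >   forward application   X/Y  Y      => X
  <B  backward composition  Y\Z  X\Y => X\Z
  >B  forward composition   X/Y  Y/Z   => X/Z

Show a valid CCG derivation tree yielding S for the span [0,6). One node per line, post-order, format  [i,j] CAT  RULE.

[0,1] PP\NP  lex  "built"
[1,2] N\(PP\NP)  lex  "which"
[0,2] N  <  k=1
[2,3] ((S/NP)\N)/NP  lex  "clearly"
[3,4] NP  lex  "song"
[2,4] (S/NP)\N  >  k=3
[0,4] S/NP  <  k=2
[4,5] NP/(NP/N)  lex  "often"
[5,6] NP/N  lex  "plan"
[4,6] NP  >  k=5
[0,6] S  >  k=4

[0,6] S   >
  [0,4] S/NP   <
    [0,2] N   <
      [0,1] "built" : PP\NP
      [1,2] "which" : N\(PP\NP)
    [2,4] (S/NP)\N   >
      [2,3] "clearly" : ((S/NP)\N)/NP
      [3,4] "song" : NP
  [4,6] NP   >
    [4,5] "often" : NP/(NP/N)
    [5,6] "plan" : NP/N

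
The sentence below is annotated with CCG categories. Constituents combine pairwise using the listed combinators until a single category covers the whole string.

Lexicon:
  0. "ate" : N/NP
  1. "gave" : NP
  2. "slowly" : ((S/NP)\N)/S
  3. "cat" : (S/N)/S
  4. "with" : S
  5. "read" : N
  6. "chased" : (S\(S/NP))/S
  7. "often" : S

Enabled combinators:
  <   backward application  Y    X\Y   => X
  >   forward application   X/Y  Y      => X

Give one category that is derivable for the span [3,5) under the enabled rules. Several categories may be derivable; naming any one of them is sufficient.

[0,8] S   <
  [0,6] S/NP   <
    [0,2] N   >
      [0,1] "ate" : N/NP
      [1,2] "gave" : NP
    [2,6] (S/NP)\N   >
      [2,3] "slowly" : ((S/NP)\N)/S
      [3,6] S   >
        [3,5] S/N   >
          [3,4] "cat" : (S/N)/S
          [4,5] "with" : S
        [5,6] "read" : N
  [6,8] S\(S/NP)   >
    [6,7] "chased" : (S\(S/NP))/S
    [7,8] "often" : S

S/N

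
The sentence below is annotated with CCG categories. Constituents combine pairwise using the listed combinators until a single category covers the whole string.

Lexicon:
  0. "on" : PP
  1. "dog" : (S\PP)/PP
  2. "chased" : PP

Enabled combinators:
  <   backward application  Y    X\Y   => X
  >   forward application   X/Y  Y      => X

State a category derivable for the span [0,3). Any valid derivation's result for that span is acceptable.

S

[0,3] S   <
  [0,1] "on" : PP
  [1,3] S\PP   >
    [1,2] "dog" : (S\PP)/PP
    [2,3] "chased" : PP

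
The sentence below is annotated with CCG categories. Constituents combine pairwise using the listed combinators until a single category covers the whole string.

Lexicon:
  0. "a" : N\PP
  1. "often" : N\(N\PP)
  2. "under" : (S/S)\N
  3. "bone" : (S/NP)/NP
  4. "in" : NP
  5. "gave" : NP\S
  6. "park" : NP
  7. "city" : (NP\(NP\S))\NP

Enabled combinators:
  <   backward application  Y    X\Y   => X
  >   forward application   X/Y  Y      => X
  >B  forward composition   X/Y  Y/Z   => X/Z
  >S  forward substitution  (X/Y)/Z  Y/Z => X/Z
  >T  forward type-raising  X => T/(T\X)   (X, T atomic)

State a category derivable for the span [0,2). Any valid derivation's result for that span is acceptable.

N

[0,8] S   >
  [0,5] S/NP   >B
    [0,3] S/S   <
      [0,2] N   <
        [0,1] "a" : N\PP
        [1,2] "often" : N\(N\PP)
      [2,3] "under" : (S/S)\N
    [3,5] S/NP   >
      [3,4] "bone" : (S/NP)/NP
      [4,5] "in" : NP
  [5,8] NP   <
    [5,6] "gave" : NP\S
    [6,8] NP\(NP\S)   <
      [6,7] "park" : NP
      [7,8] "city" : (NP\(NP\S))\NP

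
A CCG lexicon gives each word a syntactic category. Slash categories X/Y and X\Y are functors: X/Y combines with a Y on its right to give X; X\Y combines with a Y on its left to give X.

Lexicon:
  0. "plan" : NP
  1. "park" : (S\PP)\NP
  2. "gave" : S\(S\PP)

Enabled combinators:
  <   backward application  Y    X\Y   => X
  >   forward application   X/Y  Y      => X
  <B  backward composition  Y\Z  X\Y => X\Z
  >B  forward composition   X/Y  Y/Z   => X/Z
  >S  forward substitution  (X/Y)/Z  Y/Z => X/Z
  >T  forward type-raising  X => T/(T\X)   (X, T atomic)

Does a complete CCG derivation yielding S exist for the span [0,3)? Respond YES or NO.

[0,3] S   <
  [0,2] S\PP   <
    [0,1] "plan" : NP
    [1,2] "park" : (S\PP)\NP
  [2,3] "gave" : S\(S\PP)

YES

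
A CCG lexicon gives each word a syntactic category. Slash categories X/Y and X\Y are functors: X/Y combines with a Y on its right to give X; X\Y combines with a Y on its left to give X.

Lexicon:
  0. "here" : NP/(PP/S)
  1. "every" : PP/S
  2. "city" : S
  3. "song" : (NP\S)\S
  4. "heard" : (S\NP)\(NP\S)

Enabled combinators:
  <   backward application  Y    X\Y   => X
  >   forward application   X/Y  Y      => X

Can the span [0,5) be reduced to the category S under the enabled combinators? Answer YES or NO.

YES

[0,5] S   <
  [0,2] NP   >
    [0,1] "here" : NP/(PP/S)
    [1,2] "every" : PP/S
  [2,5] S\NP   <
    [2,4] NP\S   <
      [2,3] "city" : S
      [3,4] "song" : (NP\S)\S
    [4,5] "heard" : (S\NP)\(NP\S)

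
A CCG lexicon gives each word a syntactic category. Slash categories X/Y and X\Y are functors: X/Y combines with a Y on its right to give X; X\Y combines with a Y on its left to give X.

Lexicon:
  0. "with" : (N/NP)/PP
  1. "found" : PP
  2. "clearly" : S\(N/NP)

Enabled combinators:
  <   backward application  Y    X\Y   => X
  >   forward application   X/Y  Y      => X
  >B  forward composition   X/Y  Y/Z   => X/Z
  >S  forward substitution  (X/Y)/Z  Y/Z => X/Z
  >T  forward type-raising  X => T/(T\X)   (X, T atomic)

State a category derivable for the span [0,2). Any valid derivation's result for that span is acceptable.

[0,3] S   <
  [0,2] N/NP   >
    [0,1] "with" : (N/NP)/PP
    [1,2] "found" : PP
  [2,3] "clearly" : S\(N/NP)

N/NP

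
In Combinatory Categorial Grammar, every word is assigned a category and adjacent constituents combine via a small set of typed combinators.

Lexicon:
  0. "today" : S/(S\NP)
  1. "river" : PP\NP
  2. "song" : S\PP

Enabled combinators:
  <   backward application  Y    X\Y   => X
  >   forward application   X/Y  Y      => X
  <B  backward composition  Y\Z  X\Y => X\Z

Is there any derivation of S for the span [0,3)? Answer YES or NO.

YES

[0,3] S   >
  [0,1] "today" : S/(S\NP)
  [1,3] S\NP   <B
    [1,2] "river" : PP\NP
    [2,3] "song" : S\PP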